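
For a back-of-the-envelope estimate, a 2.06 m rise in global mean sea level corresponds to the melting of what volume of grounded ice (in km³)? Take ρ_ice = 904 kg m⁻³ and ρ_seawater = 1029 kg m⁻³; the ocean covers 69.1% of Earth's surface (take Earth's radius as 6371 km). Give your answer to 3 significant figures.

Required water volume = Δh × A = 2.06 m × 3.52×10^14 m² = 7.261×10^14 m³ = 7.261×10^5 km³.
Ice volume = water volume × ρ_w/ρ_ice = 7.261×10^5 × 1029/904 = 8.26×10^5 km³.

≈ 8.26×10^5 km³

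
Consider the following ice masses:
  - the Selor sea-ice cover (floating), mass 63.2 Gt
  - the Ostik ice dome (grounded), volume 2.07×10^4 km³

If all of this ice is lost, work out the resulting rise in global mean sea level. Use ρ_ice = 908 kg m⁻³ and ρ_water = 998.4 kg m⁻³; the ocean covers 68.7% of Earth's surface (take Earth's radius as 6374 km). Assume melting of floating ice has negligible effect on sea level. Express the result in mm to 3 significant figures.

The Selor sea-ice cover is floating and already displaces its own weight of water, so its melt adds essentially nothing to sea level.
Ostik: 2.07×10^4 km³ × (908/998.4) = 1.883×10^4 km³ of water.
Total added water ≈ 1.883×10^13 m³ over 3.51×10^14 m² → Δh = 0.0537 m = 53.7 mm.

≈ 53.7 mm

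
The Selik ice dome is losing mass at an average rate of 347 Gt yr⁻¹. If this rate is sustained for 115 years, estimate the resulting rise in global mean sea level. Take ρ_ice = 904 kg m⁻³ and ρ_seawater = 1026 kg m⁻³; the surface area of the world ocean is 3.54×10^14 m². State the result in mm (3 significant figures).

≈ 110 mm

Total mass lost = 347 Gt/yr × 115 yr = 3.990×10^4 Gt = 3.990×10^16 kg.
ρ_w = 1026 kg m⁻³, so water volume = 3.990×10^16 / 1026 = 3.889×10^13 m³.
Δh = 3.889×10^13 / 3.54×10^14 = 0.110 m = 110 mm.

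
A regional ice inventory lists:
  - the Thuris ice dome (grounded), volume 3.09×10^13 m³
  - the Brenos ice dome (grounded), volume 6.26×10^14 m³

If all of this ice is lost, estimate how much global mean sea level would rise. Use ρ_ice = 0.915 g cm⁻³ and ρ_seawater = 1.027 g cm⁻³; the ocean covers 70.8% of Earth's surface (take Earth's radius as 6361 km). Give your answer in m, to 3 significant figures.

Thuris: 3.09×10^13 m³ × (915/1027) = 2.753×10^13 m³ of water.
Brenos: 6.26×10^14 m³ × (915/1027) = 5.577×10^14 m³ of water.
Total added water ≈ 5.853×10^14 m³ over 3.60×10^14 m² → Δh = 1.63 m.

≈ 1.63 m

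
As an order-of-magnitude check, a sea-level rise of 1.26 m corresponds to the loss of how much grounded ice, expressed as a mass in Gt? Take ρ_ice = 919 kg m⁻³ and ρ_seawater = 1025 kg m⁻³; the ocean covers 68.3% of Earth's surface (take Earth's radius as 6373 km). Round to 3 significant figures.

≈ 4.50×10^5 Gt

Required water volume = Δh × A = 1.26 m × 3.49×10^14 m² = 4.392×10^14 m³.
ρ_w = 1025 kg m⁻³, so the mass of water = 4.392×10^14 m³ × 1025 kg m⁻³ = 4.502×10^17 kg = 4.50×10^5 Gt (and the same mass of ice, by conservation).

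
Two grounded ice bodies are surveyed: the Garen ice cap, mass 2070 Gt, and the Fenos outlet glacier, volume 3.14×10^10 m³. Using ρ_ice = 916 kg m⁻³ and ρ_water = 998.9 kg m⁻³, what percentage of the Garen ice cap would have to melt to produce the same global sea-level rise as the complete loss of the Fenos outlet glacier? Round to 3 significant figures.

Equal sea-level rise means equal mass of meltwater, i.e. equal mass of ice lost.
Ice mass of Fenos: 2.876×10^13 kg; ice mass of Garen: 2.070×10^15 kg.
Fraction required = 2.876×10^13 / 2.070×10^15 = 0.0139 → 1.39 %.

≈ 1.39 %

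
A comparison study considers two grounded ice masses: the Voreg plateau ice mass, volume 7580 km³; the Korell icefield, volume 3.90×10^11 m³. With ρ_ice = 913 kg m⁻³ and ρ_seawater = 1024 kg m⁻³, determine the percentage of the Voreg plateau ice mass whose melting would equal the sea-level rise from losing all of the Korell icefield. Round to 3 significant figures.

≈ 5.15 %

Equal sea-level rise means equal mass of meltwater, i.e. equal mass of ice lost.
Ice mass of Korell: 3.561×10^14 kg; ice mass of Voreg: 6.921×10^15 kg.
Fraction required = 3.561×10^14 / 6.921×10^15 = 0.0515 → 5.15 %.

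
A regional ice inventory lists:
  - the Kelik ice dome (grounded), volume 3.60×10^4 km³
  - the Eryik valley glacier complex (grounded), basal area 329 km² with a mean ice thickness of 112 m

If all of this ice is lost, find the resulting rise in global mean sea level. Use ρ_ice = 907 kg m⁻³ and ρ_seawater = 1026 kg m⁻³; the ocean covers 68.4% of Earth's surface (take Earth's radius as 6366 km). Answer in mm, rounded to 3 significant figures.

Kelik: 3.60×10^4 km³ × (907/1026) = 3.182×10^4 km³ of water.
Eryik: ice volume = 329 km² × 112 m = 36.85 km³; 36.85 × (907/1026) = 32.57 km³ of water.
Total added water ≈ 3.186×10^13 m³ over 3.48×10^14 m² → Δh = 0.0915 m = 91.5 mm.

≈ 91.5 mm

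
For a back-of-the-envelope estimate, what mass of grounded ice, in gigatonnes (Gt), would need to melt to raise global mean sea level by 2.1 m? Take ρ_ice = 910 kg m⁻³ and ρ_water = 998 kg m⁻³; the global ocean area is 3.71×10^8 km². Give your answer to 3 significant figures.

≈ 7.78×10^5 Gt

Required water volume = Δh × A = 2.1 m × 3.71×10^14 m² = 7.791×10^14 m³.
ρ_w = 998 kg m⁻³, so the mass of water = 7.791×10^14 m³ × 998 kg m⁻³ = 7.775×10^17 kg = 7.78×10^5 Gt (and the same mass of ice, by conservation).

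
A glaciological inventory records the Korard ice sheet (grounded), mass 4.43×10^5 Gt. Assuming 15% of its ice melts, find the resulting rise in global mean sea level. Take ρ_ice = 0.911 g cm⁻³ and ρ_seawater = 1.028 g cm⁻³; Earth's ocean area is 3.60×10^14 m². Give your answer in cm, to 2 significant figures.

Korard: 0.15 × 4.43×10^5 Gt = 6.645×10^16 kg; dividing by ρ_w = 1.028 g cm⁻³ = 1028 kg m⁻³ gives 6.464×10^13 m³ of water.
Spread over 3.60×10^14 m² of ocean, Δh = 6.464×10^13 / 3.60×10^14 = 0.180 m = 18 cm.

≈ 18 cm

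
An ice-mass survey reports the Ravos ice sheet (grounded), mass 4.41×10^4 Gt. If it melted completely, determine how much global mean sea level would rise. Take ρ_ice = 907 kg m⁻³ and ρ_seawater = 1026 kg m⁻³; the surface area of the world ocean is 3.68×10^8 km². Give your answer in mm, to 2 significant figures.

≈ 120 mm

Ravos: 4.41×10^4 Gt = 4.410×10^16 kg; dividing by ρ_w = 1026 kg m⁻³ gives 4.298×10^13 m³ of water.
Spread over 3.68×10^14 m² of ocean, Δh = 4.298×10^13 / 3.68×10^14 = 0.117 m = 120 mm.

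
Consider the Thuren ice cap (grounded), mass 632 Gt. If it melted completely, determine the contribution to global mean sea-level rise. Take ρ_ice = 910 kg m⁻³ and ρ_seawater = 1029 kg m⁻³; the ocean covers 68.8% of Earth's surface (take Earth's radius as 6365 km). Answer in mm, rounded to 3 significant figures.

≈ 1.75 mm

Thuren: 632 Gt = 6.320×10^14 kg; dividing by ρ_w = 1029 kg m⁻³ gives 6.142×10^11 m³ of water.
Spread over 3.50×10^14 m² of ocean, Δh = 6.142×10^11 / 3.50×10^14 = 1.75×10^-3 m = 1.75 mm.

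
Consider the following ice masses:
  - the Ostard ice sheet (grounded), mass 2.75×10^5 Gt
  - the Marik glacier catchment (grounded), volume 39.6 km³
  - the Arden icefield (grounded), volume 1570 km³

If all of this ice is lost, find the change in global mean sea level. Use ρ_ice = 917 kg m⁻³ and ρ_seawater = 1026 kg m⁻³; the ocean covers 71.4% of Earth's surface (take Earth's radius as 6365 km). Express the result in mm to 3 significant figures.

Ostard: 2.75×10^5 Gt = 2.750×10^17 kg; dividing by ρ_w = 1026 kg m⁻³ gives 2.680×10^14 m³ of water.
Marik: 39.6 km³ × (917/1026) = 35.39 km³ of water.
Arden: 1570 km³ × (917/1026) = 1403 km³ of water.
Total added water ≈ 2.695×10^14 m³ over 3.64×10^14 m² → Δh = 0.741 m = 741 mm.

≈ 741 mm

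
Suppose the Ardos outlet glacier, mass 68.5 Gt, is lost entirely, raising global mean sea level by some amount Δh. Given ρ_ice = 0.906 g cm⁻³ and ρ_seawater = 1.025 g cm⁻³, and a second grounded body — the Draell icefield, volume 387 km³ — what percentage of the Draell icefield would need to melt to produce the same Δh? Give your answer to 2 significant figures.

≈ 20 %

Equal sea-level rise means equal mass of meltwater, i.e. equal mass of ice lost.
Ice mass of Ardos: 6.850×10^13 kg; ice mass of Draell: 3.506×10^14 kg.
Fraction required = 6.850×10^13 / 3.506×10^14 = 0.195 → 20 %.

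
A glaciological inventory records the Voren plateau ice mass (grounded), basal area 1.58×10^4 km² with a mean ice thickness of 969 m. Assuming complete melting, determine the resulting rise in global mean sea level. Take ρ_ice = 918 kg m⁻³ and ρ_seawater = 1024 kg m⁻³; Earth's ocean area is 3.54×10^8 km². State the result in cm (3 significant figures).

≈ 3.88 cm

Voren: ice volume = 1.58×10^4 km² × 969 m = 1.531×10^4 km³; 1.531×10^4 × (918/1024) = 1.373×10^4 km³ of water.
Spread over 3.54×10^14 m² of ocean, Δh = 1.373×10^13 / 3.54×10^14 = 0.0388 m = 3.88 cm.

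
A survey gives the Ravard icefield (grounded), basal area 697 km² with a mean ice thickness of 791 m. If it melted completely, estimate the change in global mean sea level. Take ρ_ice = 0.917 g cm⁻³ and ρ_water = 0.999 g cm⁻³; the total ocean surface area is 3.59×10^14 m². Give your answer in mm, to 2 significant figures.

Ravard: ice volume = 697 km² × 791 m = 551.3 km³; 551.3 × (917/999) = 506.1 km³ of water.
Spread over 3.59×10^14 m² of ocean, Δh = 5.061×10^11 / 3.59×10^14 = 1.41×10^-3 m = 1.4 mm.

≈ 1.4 mm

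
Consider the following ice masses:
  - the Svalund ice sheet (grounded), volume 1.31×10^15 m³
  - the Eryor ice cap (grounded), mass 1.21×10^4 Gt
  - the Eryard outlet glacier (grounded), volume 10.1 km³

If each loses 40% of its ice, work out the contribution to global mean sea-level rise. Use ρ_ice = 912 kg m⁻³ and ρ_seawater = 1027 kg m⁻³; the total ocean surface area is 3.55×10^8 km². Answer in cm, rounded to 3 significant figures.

≈ 132 cm

Svalund: 0.4 × 1.31×10^15 m³ × (912/1027) = 4.653×10^14 m³ of water.
Eryor: 0.4 × 1.21×10^4 Gt = 4.840×10^15 kg; dividing by ρ_w = 1027 kg m⁻³ gives 4.713×10^12 m³ of water.
Eryard: 0.4 × 10.1 km³ × (912/1027) = 3.588 km³ of water.
Total added water ≈ 4.700×10^14 m³ over 3.55×10^14 m² → Δh = 1.32 m = 132 cm.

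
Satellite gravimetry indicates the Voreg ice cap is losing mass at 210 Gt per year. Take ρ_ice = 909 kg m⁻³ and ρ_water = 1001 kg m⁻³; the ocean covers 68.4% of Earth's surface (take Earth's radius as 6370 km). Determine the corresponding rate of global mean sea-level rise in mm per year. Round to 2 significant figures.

≈ 0.60 mm/yr

ρ_w = 1001 kg m⁻³. Annual water volume added = 210 Gt / ρ_w = 2.100×10^14 kg / 1001 kg m⁻³ = 2.098×10^11 m³.
Δh per year = 2.098×10^11 / 3.49×10^14 = 6.02×10^-4 m = 0.60 mm.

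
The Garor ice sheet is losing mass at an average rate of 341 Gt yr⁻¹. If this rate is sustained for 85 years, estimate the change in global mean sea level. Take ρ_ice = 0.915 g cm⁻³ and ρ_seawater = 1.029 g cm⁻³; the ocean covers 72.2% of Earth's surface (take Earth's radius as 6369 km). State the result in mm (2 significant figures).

≈ 77 mm

Total mass lost = 341 Gt/yr × 85 yr = 2.898×10^4 Gt = 2.898×10^16 kg.
ρ_w = 1.029 g cm⁻³ = 1029 kg m⁻³, so water volume = 2.898×10^16 / 1029 = 2.817×10^13 m³.
Δh = 2.817×10^13 / 3.68×10^14 = 0.0765 m = 77 mm.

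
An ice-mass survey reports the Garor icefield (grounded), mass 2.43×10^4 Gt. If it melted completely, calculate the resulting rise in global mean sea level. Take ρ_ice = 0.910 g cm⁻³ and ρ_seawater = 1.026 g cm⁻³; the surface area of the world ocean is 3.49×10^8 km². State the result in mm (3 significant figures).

≈ 67.9 mm

Garor: 2.43×10^4 Gt = 2.430×10^16 kg; dividing by ρ_w = 1.026 g cm⁻³ = 1026 kg m⁻³ gives 2.368×10^13 m³ of water.
Spread over 3.49×10^14 m² of ocean, Δh = 2.368×10^13 / 3.49×10^14 = 0.0679 m = 67.9 mm.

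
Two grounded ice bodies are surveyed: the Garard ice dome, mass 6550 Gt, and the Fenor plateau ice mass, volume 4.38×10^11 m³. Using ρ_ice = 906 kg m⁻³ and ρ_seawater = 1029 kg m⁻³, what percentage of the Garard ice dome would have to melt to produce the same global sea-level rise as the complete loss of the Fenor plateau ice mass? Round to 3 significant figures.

Equal sea-level rise means equal mass of meltwater, i.e. equal mass of ice lost.
Ice mass of Fenor: 3.968×10^14 kg; ice mass of Garard: 6.550×10^15 kg.
Fraction required = 3.968×10^14 / 6.550×10^15 = 0.0606 → 6.06 %.

≈ 6.06 %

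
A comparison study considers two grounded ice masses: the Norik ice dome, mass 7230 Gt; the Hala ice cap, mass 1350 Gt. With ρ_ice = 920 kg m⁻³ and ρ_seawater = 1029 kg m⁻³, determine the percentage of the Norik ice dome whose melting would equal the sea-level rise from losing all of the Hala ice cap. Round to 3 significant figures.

Equal sea-level rise means equal mass of meltwater, i.e. equal mass of ice lost.
Ice mass of Hala: 1.350×10^15 kg; ice mass of Norik: 7.230×10^15 kg.
Fraction required = 1.350×10^15 / 7.230×10^15 = 0.187 → 18.7 %.

≈ 18.7 %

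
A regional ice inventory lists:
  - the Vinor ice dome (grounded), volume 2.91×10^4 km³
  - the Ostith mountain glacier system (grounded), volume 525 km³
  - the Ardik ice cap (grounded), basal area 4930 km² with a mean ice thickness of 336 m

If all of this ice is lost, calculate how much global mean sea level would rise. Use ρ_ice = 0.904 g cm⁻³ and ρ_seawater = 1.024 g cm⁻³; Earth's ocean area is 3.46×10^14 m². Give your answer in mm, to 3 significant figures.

≈ 79.8 mm

Vinor: 2.91×10^4 km³ × (904/1024) = 2.569×10^4 km³ of water.
Ostith: 525 km³ × (904/1024) = 463.5 km³ of water.
Ardik: ice volume = 4930 km² × 336 m = 1656 km³; 1656 × (904/1024) = 1462 km³ of water.
Total added water ≈ 2.762×10^13 m³ over 3.46×10^14 m² → Δh = 0.0798 m = 79.8 mm.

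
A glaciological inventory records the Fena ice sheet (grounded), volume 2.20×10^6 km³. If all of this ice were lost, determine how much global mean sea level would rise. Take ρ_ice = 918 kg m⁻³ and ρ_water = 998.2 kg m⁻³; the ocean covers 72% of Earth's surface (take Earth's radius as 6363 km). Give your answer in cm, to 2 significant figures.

Fena: 2.20×10^6 km³ × (918/998.2) = 2.023×10^6 km³ of water.
Spread over 3.66×10^14 m² of ocean, Δh = 2.023×10^15 / 3.66×10^14 = 5.52 m = 550 cm.

≈ 550 cm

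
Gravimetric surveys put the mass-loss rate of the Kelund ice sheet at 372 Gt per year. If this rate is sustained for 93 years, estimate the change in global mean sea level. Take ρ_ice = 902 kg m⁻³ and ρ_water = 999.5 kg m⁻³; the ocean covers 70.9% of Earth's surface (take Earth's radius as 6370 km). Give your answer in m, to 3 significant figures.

≈ 0.0957 m

Total mass lost = 372 Gt/yr × 93 yr = 3.460×10^4 Gt = 3.460×10^16 kg.
ρ_w = 999.5 kg m⁻³, so water volume = 3.460×10^16 / 999.5 = 3.461×10^13 m³.
Δh = 3.461×10^13 / 3.62×10^14 = 0.0957 m.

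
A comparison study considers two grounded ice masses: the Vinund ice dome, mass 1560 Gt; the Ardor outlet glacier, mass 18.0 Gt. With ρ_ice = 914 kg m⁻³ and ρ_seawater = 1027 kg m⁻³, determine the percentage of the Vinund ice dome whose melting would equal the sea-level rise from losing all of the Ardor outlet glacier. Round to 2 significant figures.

Equal sea-level rise means equal mass of meltwater, i.e. equal mass of ice lost.
Ice mass of Ardor: 1.800×10^13 kg; ice mass of Vinund: 1.560×10^15 kg.
Fraction required = 1.800×10^13 / 1.560×10^15 = 0.0115 → 1.2 %.

≈ 1.2 %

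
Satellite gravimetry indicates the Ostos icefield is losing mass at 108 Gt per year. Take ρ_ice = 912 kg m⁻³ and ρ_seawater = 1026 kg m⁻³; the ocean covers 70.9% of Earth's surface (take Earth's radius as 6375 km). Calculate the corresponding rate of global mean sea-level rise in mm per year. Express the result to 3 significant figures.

ρ_w = 1026 kg m⁻³. Annual water volume added = 108 Gt / ρ_w = 1.080×10^14 kg / 1026 kg m⁻³ = 1.053×10^11 m³.
Δh per year = 1.053×10^11 / 3.62×10^14 = 2.91×10^-4 m = 0.291 mm.

≈ 0.291 mm/yr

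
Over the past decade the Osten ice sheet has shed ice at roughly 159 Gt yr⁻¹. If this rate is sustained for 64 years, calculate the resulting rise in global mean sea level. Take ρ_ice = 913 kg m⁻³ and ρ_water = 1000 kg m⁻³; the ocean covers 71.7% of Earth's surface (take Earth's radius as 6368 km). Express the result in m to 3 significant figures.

≈ 0.0279 m

Total mass lost = 159 Gt/yr × 64 yr = 1.018×10^4 Gt = 1.018×10^16 kg.
ρ_w = 1000 kg m⁻³, so water volume = 1.018×10^16 / 1000 = 1.018×10^13 m³.
Δh = 1.018×10^13 / 3.65×10^14 = 0.0279 m.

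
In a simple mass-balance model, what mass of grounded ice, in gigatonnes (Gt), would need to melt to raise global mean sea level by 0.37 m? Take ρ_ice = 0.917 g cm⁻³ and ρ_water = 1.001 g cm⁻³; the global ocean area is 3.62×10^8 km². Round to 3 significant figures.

≈ 1.34×10^5 Gt

Required water volume = Δh × A = 0.37 m × 3.62×10^14 m² = 1.339×10^14 m³.
ρ_w = 1.001 g cm⁻³ = 1001 kg m⁻³, so the mass of water = 1.339×10^14 m³ × 1001 kg m⁻³ = 1.341×10^17 kg = 1.34×10^5 Gt (and the same mass of ice, by conservation).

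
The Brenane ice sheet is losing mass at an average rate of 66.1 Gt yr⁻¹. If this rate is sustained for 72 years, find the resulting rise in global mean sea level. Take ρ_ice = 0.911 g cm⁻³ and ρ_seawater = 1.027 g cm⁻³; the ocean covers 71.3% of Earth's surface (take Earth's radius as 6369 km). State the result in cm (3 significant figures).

Total mass lost = 66.1 Gt/yr × 72 yr = 4759 Gt = 4.759×10^15 kg.
ρ_w = 1.027 g cm⁻³ = 1027 kg m⁻³, so water volume = 4.759×10^15 / 1027 = 4.634×10^12 m³.
Δh = 4.634×10^12 / 3.63×10^14 = 0.0128 m = 1.28 cm.

≈ 1.28 cm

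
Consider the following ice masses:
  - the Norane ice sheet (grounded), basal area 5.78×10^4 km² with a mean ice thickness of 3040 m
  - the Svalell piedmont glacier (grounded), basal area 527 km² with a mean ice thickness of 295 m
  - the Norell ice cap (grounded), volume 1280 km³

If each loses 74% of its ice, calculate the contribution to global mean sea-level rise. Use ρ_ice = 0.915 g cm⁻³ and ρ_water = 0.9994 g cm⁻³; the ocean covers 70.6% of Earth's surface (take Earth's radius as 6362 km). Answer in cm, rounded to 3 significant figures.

≈ 33.4 cm

Norane: ice volume = 5.78×10^4 km² × 3040 m = 1.757×10^5 km³; 0.74 × 1.757×10^5 × (915/999.4) = 1.190×10^5 km³ of water.
Svalell: ice volume = 527 km² × 295 m = 155.5 km³; 0.74 × 155.5 × (915/999.4) = 105.3 km³ of water.
Norell: 0.74 × 1280 km³ × (915/999.4) = 867.2 km³ of water.
Total added water ≈ 1.200×10^14 m³ over 3.59×10^14 m² → Δh = 0.334 m = 33.4 cm.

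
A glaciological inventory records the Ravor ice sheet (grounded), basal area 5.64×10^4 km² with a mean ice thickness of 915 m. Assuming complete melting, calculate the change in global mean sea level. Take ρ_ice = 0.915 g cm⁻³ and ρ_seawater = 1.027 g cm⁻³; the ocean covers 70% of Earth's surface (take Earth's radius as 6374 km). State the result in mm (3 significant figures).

Ravor: ice volume = 5.64×10^4 km² × 915 m = 5.161×10^4 km³; 5.161×10^4 × (915/1027) = 4.598×10^4 km³ of water.
Spread over 3.57×10^14 m² of ocean, Δh = 4.598×10^13 / 3.57×10^14 = 0.129 m = 129 mm.

≈ 129 mm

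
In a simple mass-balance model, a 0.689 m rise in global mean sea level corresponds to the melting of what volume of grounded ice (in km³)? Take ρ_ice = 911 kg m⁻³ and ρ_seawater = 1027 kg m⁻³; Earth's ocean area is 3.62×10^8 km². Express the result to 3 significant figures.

Required water volume = Δh × A = 0.689 m × 3.62×10^14 m² = 2.494×10^14 m³ = 2.494×10^5 km³.
Ice volume = water volume × ρ_w/ρ_ice = 2.494×10^5 × 1027/911 = 2.81×10^5 km³.

≈ 2.81×10^5 km³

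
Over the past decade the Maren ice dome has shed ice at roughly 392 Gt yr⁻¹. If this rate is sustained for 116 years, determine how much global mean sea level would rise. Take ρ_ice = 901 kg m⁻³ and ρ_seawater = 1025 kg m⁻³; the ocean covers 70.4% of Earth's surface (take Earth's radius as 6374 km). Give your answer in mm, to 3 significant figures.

Total mass lost = 392 Gt/yr × 116 yr = 4.547×10^4 Gt = 4.547×10^16 kg.
ρ_w = 1025 kg m⁻³, so water volume = 4.547×10^16 / 1025 = 4.436×10^13 m³.
Δh = 4.436×10^13 / 3.59×10^14 = 0.123 m = 123 mm.

≈ 123 mm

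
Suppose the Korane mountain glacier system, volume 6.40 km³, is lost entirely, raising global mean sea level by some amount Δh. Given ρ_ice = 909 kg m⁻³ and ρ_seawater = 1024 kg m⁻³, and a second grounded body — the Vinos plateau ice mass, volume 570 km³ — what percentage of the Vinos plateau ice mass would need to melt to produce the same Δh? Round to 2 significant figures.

Equal sea-level rise means equal mass of meltwater, i.e. equal mass of ice lost.
Ice mass of Korane: 5.818×10^12 kg; ice mass of Vinos: 5.181×10^14 kg.
Fraction required = 5.818×10^12 / 5.181×10^14 = 0.0112 → 1.1 %.

≈ 1.1 %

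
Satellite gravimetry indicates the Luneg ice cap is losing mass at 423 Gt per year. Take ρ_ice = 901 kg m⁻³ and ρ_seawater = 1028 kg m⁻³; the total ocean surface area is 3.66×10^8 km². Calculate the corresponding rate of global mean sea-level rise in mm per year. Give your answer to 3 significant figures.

≈ 1.12 mm/yr

ρ_w = 1028 kg m⁻³. Annual water volume added = 423 Gt / ρ_w = 4.230×10^14 kg / 1028 kg m⁻³ = 4.115×10^11 m³.
Δh per year = 4.115×10^11 / 3.66×10^14 = 1.12×10^-3 m = 1.12 mm.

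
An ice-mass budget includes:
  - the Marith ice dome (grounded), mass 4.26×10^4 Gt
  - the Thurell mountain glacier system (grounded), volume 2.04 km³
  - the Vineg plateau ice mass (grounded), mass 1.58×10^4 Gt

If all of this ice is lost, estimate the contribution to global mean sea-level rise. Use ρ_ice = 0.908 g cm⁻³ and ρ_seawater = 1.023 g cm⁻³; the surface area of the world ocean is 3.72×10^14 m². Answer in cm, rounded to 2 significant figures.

Marith: 4.26×10^4 Gt = 4.260×10^16 kg; dividing by ρ_w = 1.023 g cm⁻³ = 1023 kg m⁻³ gives 4.164×10^13 m³ of water.
Thurell: 2.04 km³ × (908/1023) = 1.811 km³ of water.
Vineg: 1.58×10^4 Gt = 1.580×10^16 kg; dividing by ρ_w = 1023 kg m⁻³ gives 1.544×10^13 m³ of water.
Total added water ≈ 5.709×10^13 m³ over 3.72×10^14 m² → Δh = 0.153 m = 15 cm.

≈ 15 cm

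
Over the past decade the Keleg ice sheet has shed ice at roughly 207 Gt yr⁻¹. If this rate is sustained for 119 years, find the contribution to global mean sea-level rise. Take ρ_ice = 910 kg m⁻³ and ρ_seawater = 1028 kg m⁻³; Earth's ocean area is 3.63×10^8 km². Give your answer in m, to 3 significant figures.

Total mass lost = 207 Gt/yr × 119 yr = 2.463×10^4 Gt = 2.463×10^16 kg.
ρ_w = 1028 kg m⁻³, so water volume = 2.463×10^16 / 1028 = 2.396×10^13 m³.
Δh = 2.396×10^13 / 3.63×10^14 = 0.0660 m.

≈ 0.0660 m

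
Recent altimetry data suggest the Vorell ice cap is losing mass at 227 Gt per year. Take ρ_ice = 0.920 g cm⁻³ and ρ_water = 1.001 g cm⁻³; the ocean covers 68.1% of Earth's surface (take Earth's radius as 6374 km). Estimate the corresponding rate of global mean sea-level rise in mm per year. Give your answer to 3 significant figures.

ρ_w = 1.001 g cm⁻³ = 1001 kg m⁻³. Annual water volume added = 227 Gt / ρ_w = 2.270×10^14 kg / 1001 kg m⁻³ = 2.268×10^11 m³.
Δh per year = 2.268×10^11 / 3.48×10^14 = 6.52×10^-4 m = 0.652 mm.

≈ 0.652 mm/yr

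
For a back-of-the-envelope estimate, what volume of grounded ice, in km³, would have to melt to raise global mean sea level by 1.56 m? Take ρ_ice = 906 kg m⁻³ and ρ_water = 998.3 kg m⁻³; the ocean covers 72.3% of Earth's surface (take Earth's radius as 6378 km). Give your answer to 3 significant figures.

Required water volume = Δh × A = 1.56 m × 3.70×10^14 m² = 5.766×10^14 m³ = 5.766×10^5 km³.
Ice volume = water volume × ρ_w/ρ_ice = 5.766×10^5 × 998.3/906 = 6.35×10^5 km³.

≈ 6.35×10^5 km³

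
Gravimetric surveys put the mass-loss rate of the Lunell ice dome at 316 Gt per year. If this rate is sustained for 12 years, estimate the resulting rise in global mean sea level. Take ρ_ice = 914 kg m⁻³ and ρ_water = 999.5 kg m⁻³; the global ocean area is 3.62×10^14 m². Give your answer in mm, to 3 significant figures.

Total mass lost = 316 Gt/yr × 12 yr = 3792 Gt = 3.792×10^15 kg.
ρ_w = 999.5 kg m⁻³, so water volume = 3.792×10^15 / 999.5 = 3.794×10^12 m³.
Δh = 3.794×10^12 / 3.62×10^14 = 0.0105 m = 10.5 mm.

≈ 10.5 mm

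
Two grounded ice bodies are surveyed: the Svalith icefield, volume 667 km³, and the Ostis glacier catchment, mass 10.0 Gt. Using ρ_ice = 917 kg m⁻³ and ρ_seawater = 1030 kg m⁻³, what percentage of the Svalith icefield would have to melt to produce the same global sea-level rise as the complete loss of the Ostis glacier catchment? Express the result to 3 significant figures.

≈ 1.63 %

Equal sea-level rise means equal mass of meltwater, i.e. equal mass of ice lost.
Ice mass of Ostis: 1.000×10^13 kg; ice mass of Svalith: 6.116×10^14 kg.
Fraction required = 1.000×10^13 / 6.116×10^14 = 0.0163 → 1.63 %.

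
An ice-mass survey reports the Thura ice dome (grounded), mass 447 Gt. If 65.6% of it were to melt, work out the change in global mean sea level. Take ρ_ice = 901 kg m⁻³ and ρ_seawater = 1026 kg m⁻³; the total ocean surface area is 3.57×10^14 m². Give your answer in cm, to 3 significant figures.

≈ 0.0801 cm

Thura: 0.656 × 447 Gt = 2.932×10^14 kg; dividing by ρ_w = 1026 kg m⁻³ gives 2.858×10^11 m³ of water.
Spread over 3.57×10^14 m² of ocean, Δh = 2.858×10^11 / 3.57×10^14 = 8.01×10^-4 m = 0.0801 cm.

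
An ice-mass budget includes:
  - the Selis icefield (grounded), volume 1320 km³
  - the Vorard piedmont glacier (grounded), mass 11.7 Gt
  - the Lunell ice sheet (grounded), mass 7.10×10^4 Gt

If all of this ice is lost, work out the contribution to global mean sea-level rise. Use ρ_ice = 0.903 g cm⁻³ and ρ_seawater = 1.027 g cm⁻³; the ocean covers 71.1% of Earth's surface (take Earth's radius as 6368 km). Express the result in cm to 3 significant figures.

Selis: 1320 km³ × (903/1027) = 1161 km³ of water.
Vorard: 11.7 Gt = 1.170×10^13 kg; dividing by ρ_w = 1.027 g cm⁻³ = 1027 kg m⁻³ gives 1.139×10^10 m³ of water.
Lunell: 7.10×10^4 Gt = 7.100×10^16 kg; dividing by ρ_w = 1027 kg m⁻³ gives 6.913×10^13 m³ of water.
Total added water ≈ 7.031×10^13 m³ over 3.62×10^14 m² → Δh = 0.194 m = 19.4 cm.

≈ 19.4 cm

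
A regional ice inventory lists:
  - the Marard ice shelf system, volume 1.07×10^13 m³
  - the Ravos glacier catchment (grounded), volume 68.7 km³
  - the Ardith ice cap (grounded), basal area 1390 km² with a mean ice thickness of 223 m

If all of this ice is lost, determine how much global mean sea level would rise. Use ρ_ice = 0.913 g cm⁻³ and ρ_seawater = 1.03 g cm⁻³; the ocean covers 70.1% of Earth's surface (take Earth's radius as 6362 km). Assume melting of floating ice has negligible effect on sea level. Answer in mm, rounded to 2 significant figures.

≈ 0.94 mm

The Marard ice shelf system is floating and already displaces its own weight of water, so its melt adds essentially nothing to sea level.
Ravos: 68.7 km³ × (913/1030) = 60.90 km³ of water.
Ardith: ice volume = 1390 km² × 223 m = 310.0 km³; 310.0 × (913/1030) = 274.8 km³ of water.
Total added water ≈ 3.357×10^11 m³ over 3.57×10^14 m² → Δh = 9.41×10^-4 m = 0.94 mm.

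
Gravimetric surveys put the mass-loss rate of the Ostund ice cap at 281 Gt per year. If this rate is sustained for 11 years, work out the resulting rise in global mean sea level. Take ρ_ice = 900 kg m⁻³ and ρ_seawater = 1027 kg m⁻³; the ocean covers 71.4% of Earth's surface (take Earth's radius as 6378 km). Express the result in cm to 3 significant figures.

Total mass lost = 281 Gt/yr × 11 yr = 3091 Gt = 3.091×10^15 kg.
ρ_w = 1027 kg m⁻³, so water volume = 3.091×10^15 / 1027 = 3.010×10^12 m³.
Δh = 3.010×10^12 / 3.65×10^14 = 8.25×10^-3 m = 0.825 cm.

≈ 0.825 cm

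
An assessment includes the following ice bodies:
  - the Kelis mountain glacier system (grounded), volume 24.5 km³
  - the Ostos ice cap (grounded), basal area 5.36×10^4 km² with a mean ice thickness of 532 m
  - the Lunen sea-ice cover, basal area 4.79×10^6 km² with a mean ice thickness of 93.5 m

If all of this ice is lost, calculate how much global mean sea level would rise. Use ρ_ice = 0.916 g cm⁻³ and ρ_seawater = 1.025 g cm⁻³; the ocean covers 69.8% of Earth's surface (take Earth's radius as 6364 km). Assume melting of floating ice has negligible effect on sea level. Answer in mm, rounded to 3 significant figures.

≈ 71.8 mm

Kelis: 24.5 km³ × (916/1025) = 21.89 km³ of water.
Ostos: ice volume = 5.36×10^4 km² × 532 m = 2.852×10^4 km³; 2.852×10^4 × (916/1025) = 2.548×10^4 km³ of water.
The Lunen sea-ice cover is floating and already displaces its own weight of water, so its melt adds essentially nothing to sea level.
Total added water ≈ 2.550×10^13 m³ over 3.55×10^14 m² → Δh = 0.0718 m = 71.8 mm.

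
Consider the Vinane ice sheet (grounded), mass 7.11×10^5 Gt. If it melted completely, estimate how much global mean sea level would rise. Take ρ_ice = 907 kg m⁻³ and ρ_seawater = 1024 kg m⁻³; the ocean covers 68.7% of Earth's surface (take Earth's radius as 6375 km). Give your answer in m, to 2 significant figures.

Vinane: 7.11×10^5 Gt = 7.110×10^17 kg; dividing by ρ_w = 1024 kg m⁻³ gives 6.943×10^14 m³ of water.
Spread over 3.51×10^14 m² of ocean, Δh = 6.943×10^14 / 3.51×10^14 = 1.98 m.

≈ 2.0 m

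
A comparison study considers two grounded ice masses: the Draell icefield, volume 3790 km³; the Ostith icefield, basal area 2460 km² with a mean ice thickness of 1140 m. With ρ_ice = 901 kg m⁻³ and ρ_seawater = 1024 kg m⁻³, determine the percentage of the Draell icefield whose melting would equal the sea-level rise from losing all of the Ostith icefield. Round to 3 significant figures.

≈ 74.0 %

Equal sea-level rise means equal mass of meltwater, i.e. equal mass of ice lost.
Ice mass of Ostith: 2.527×10^15 kg; ice mass of Draell: 3.415×10^15 kg.
Fraction required = 2.527×10^15 / 3.415×10^15 = 0.740 → 74.0 %.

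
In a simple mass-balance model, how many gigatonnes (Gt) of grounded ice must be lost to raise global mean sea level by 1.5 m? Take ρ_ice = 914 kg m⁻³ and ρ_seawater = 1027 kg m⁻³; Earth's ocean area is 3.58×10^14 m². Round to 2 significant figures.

Required water volume = Δh × A = 1.5 m × 3.58×10^14 m² = 5.370×10^14 m³.
ρ_w = 1027 kg m⁻³, so the mass of water = 5.370×10^14 m³ × 1027 kg m⁻³ = 5.515×10^17 kg = 5.5×10^5 Gt (and the same mass of ice, by conservation).

≈ 5.5×10^5 Gt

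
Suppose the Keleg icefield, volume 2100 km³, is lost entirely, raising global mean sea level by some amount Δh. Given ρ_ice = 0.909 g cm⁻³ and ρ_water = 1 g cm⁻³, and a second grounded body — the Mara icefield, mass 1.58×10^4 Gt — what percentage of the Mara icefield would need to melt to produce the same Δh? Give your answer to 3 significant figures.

Equal sea-level rise means equal mass of meltwater, i.e. equal mass of ice lost.
Ice mass of Keleg: 1.909×10^15 kg; ice mass of Mara: 1.580×10^16 kg.
Fraction required = 1.909×10^15 / 1.580×10^16 = 0.121 → 12.1 %.

≈ 12.1 %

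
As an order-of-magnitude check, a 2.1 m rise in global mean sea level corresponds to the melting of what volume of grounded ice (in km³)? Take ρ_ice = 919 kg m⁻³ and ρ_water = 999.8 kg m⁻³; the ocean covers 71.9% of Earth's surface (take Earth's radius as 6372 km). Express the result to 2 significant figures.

≈ 8.4×10^5 km³

Required water volume = Δh × A = 2.1 m × 3.67×10^14 m² = 7.704×10^14 m³ = 7.704×10^5 km³.
Ice volume = water volume × ρ_w/ρ_ice = 7.704×10^5 × 999.8/919 = 8.4×10^5 km³.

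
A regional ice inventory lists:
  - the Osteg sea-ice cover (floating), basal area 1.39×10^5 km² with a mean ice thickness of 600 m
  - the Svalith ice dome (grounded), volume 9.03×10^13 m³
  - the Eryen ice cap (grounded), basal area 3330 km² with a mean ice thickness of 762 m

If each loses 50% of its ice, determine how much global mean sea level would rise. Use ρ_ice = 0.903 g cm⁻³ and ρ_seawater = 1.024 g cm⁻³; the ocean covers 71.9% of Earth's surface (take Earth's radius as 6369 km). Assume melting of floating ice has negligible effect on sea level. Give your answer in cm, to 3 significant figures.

≈ 11.2 cm

The Osteg sea-ice cover is floating and already displaces its own weight of water, so its melt adds essentially nothing to sea level.
Svalith: 0.5 × 9.03×10^13 m³ × (903/1024) = 3.981×10^13 m³ of water.
Eryen: ice volume = 3330 km² × 762 m = 2537 km³; 0.5 × 2537 × (903/1024) = 1119 km³ of water.
Total added water ≈ 4.093×10^13 m³ over 3.67×10^14 m² → Δh = 0.112 m = 11.2 cm.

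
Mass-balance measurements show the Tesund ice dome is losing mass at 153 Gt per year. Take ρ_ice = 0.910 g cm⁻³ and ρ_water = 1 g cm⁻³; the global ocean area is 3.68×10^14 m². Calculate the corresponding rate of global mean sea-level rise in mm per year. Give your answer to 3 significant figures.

≈ 0.416 mm/yr

ρ_w = 1 g cm⁻³ = 1000 kg m⁻³. Annual water volume added = 153 Gt / ρ_w = 1.530×10^14 kg / 1000 kg m⁻³ = 1.530×10^11 m³.
Δh per year = 1.530×10^11 / 3.68×10^14 = 4.16×10^-4 m = 0.416 mm.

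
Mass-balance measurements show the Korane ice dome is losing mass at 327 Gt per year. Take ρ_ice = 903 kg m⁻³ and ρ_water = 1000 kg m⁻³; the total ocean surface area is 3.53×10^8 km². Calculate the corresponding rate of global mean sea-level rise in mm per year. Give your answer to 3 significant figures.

≈ 0.926 mm/yr

ρ_w = 1000 kg m⁻³. Annual water volume added = 327 Gt / ρ_w = 3.270×10^14 kg / 1000 kg m⁻³ = 3.270×10^11 m³.
Δh per year = 3.270×10^11 / 3.53×10^14 = 9.26×10^-4 m = 0.926 mm.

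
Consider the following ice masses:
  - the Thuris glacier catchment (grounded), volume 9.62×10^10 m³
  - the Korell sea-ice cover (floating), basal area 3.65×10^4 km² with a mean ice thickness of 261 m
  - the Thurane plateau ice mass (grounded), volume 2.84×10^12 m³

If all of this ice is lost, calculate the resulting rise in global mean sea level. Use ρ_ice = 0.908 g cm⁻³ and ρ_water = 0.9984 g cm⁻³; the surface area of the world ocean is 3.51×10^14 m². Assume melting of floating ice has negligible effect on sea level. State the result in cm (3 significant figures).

≈ 0.761 cm

Thuris: 9.62×10^10 m³ × (908/998.4) = 8.749×10^10 m³ of water.
The Korell sea-ice cover is floating and already displaces its own weight of water, so its melt adds essentially nothing to sea level.
Thurane: 2.84×10^12 m³ × (908/998.4) = 2.583×10^12 m³ of water.
Total added water ≈ 2.670×10^12 m³ over 3.51×10^14 m² → Δh = 7.61×10^-3 m = 0.761 cm.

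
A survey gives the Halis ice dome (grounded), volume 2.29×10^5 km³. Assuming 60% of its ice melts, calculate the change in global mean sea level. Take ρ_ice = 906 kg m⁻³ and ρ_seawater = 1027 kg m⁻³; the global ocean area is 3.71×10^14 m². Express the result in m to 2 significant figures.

≈ 0.33 m

Halis: 0.6 × 2.29×10^5 km³ × (906/1027) = 1.212×10^5 km³ of water.
Spread over 3.71×10^14 m² of ocean, Δh = 1.212×10^14 / 3.71×10^14 = 0.327 m.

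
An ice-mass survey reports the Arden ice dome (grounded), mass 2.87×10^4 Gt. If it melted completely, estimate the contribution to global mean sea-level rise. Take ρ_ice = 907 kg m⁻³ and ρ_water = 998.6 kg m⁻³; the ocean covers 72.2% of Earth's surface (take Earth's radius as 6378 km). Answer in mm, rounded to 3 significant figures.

≈ 77.9 mm

Arden: 2.87×10^4 Gt = 2.870×10^16 kg; dividing by ρ_w = 998.6 kg m⁻³ gives 2.874×10^13 m³ of water.
Spread over 3.69×10^14 m² of ocean, Δh = 2.874×10^13 / 3.69×10^14 = 0.0779 m = 77.9 mm.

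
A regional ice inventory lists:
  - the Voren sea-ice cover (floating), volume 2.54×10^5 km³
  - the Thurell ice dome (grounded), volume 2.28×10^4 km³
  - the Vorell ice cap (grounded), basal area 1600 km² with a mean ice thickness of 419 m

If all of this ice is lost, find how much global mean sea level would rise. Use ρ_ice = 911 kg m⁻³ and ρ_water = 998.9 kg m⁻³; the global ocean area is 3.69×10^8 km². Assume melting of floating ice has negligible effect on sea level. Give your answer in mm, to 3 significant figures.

≈ 58.0 mm

The Voren sea-ice cover is floating and already displaces its own weight of water, so its melt adds essentially nothing to sea level.
Thurell: 2.28×10^4 km³ × (911/998.9) = 2.079×10^4 km³ of water.
Vorell: ice volume = 1600 km² × 419 m = 670.4 km³; 670.4 × (911/998.9) = 611.4 km³ of water.
Total added water ≈ 2.141×10^13 m³ over 3.69×10^14 m² → Δh = 0.0580 m = 58.0 mm.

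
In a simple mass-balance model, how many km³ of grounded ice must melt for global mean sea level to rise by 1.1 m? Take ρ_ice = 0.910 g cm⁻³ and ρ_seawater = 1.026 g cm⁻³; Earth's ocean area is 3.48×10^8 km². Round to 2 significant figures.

≈ 4.3×10^5 km³

Required water volume = Δh × A = 1.1 m × 3.48×10^14 m² = 3.828×10^14 m³ = 3.828×10^5 km³.
Ice volume = water volume × ρ_w/ρ_ice = 3.828×10^5 × 1026/910 = 4.3×10^5 km³.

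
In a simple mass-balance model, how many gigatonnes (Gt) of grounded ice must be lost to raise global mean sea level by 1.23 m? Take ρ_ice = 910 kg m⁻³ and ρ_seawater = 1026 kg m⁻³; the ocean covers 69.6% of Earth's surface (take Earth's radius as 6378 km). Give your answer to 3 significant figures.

Required water volume = Δh × A = 1.23 m × 3.56×10^14 m² = 4.376×10^14 m³.
ρ_w = 1026 kg m⁻³, so the mass of water = 4.376×10^14 m³ × 1026 kg m⁻³ = 4.490×10^17 kg = 4.49×10^5 Gt (and the same mass of ice, by conservation).

≈ 4.49×10^5 Gt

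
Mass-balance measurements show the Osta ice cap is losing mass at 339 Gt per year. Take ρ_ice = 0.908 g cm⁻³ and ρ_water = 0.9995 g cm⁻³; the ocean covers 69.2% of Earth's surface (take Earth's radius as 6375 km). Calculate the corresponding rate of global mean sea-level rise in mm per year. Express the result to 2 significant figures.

≈ 0.96 mm/yr

ρ_w = 0.9995 g cm⁻³ = 999.5 kg m⁻³. Annual water volume added = 339 Gt / ρ_w = 3.390×10^14 kg / 999.5 kg m⁻³ = 3.392×10^11 m³.
Δh per year = 3.392×10^11 / 3.53×10^14 = 9.60×10^-4 m = 0.96 mm.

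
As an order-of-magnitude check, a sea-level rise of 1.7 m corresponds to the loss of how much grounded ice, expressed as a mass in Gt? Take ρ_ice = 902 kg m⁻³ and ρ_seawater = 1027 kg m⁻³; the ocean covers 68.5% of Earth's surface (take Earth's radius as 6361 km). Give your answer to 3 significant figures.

≈ 6.08×10^5 Gt

Required water volume = Δh × A = 1.7 m × 3.48×10^14 m² = 5.921×10^14 m³.
ρ_w = 1027 kg m⁻³, so the mass of water = 5.921×10^14 m³ × 1027 kg m⁻³ = 6.081×10^17 kg = 6.08×10^5 Gt (and the same mass of ice, by conservation).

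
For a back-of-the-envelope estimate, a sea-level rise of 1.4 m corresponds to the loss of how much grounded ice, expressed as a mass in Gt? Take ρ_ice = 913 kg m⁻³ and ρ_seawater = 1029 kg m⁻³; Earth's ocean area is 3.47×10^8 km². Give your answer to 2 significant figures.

Required water volume = Δh × A = 1.4 m × 3.47×10^14 m² = 4.858×10^14 m³.
ρ_w = 1029 kg m⁻³, so the mass of water = 4.858×10^14 m³ × 1029 kg m⁻³ = 4.999×10^17 kg = 5.0×10^5 Gt (and the same mass of ice, by conservation).

≈ 5.0×10^5 Gt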